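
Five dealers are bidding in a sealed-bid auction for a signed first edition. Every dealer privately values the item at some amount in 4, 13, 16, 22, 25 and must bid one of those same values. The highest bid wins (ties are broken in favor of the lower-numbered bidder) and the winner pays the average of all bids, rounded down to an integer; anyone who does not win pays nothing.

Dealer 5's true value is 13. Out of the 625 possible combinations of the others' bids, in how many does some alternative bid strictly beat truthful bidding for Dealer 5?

40

Others bid (4, 4, 4, 13): truth gives 0; bid 16 gives 5 > 0. Violating.
Others bid (4, 4, 4, 16): truth gives 0; bid 22 gives 3 > 0. Violating.
Others bid (4, 4, 4, 22): truth gives 0; bid 25 gives 2 > 0. Violating.
Others bid (4, 4, 13, 4): truth gives 0; bid 16 gives 5 > 0. Violating.
Others bid (4, 4, 4, 4): truth gives 8; no alternative beats it.
Others bid (4, 4, 4, 25): truth gives 0; no alternative beats it.
(Checking all 625 profiles: 40 have a profitable deviation, 585 do not.)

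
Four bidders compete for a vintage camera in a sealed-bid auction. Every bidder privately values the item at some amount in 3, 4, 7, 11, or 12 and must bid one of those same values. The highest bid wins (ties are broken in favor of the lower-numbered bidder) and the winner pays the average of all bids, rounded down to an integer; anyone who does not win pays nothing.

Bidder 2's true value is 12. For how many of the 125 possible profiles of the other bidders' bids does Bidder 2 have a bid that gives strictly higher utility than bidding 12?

18

Others bid (3, 3, 3): truth gives 7; bid 4 gives 9 > 7. Violating.
Others bid (3, 3, 4): truth gives 7; bid 4 gives 9 > 7. Violating.
Others bid (3, 3, 7): truth gives 6; bid 7 gives 7 > 6. Violating.
Others bid (3, 4, 3): truth gives 7; bid 4 gives 9 > 7. Violating.
Others bid (3, 3, 11): truth gives 5; no alternative beats it.
Others bid (3, 3, 12): truth gives 5; no alternative beats it.
(Checking all 125 profiles: 18 have a profitable deviation, 107 do not.)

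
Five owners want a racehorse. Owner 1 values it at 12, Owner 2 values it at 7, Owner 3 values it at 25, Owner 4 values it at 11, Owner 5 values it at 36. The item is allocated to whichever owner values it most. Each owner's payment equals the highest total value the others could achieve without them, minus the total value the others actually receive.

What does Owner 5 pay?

25

Owner 5 has the highest value and receives the item.
Without Owner 5, the item would go to the next-highest value, 25, so the others could achieve 25.
With Owner 5 present and winning, the others receive nothing, so their total is 0.
Payment = 25 - 0 = 25.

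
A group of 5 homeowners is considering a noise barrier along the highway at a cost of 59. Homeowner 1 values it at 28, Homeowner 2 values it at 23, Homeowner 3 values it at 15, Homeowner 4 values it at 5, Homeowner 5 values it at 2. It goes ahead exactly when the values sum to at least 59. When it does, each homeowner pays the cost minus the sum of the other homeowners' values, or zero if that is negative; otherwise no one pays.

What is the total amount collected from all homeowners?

Total value 73 ≥ cost 59, so it is built.
Homeowner 1: others sum to 45; max(0, 59 - 45) = 14.
Homeowner 2: others sum to 50; max(0, 59 - 50) = 9.
Homeowner 3: others sum to 58; max(0, 59 - 58) = 1.
Homeowner 4: others sum to 68; max(0, 59 - 68) = 0.
Homeowner 5: others sum to 71; max(0, 59 - 71) = 0.
Total collected = 14 + 9 + 1 + 0 + 0 = 24.

24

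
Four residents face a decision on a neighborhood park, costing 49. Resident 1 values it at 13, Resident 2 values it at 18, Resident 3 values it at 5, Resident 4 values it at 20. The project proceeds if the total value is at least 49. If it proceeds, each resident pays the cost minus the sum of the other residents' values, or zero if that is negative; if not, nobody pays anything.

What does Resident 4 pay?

Total value 56 ≥ cost 49, so the project is built.
The other residents' values sum to 36.
Cost minus that sum is 49 - 36 = 13.

13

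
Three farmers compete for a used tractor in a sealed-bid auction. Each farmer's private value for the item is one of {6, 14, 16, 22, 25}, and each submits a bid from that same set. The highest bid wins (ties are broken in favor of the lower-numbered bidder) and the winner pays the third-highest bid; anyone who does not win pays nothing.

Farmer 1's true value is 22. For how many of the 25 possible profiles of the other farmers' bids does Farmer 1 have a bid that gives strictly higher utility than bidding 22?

6

Others bid (6, 25): truth gives 0; bid 25 gives 16 > 0. Violating.
Others bid (14, 25): truth gives 0; bid 25 gives 8 > 0. Violating.
Others bid (16, 25): truth gives 0; bid 25 gives 6 > 0. Violating.
Others bid (25, 6): truth gives 0; bid 25 gives 16 > 0. Violating.
Others bid (6, 6): truth gives 16; no alternative beats it.
Others bid (6, 14): truth gives 16; no alternative beats it.
(Checking all 25 profiles: 6 have a profitable deviation, 19 do not.)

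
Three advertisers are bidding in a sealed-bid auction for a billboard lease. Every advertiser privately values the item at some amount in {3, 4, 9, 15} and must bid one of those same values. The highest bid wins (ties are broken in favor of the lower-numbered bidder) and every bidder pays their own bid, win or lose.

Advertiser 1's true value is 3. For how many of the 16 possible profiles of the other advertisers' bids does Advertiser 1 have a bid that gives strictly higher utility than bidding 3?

Others bid (3, 4): truth gives -3; bid 4 gives -1 > -3. Violating.
Others bid (4, 3): truth gives -3; bid 4 gives -1 > -3. Violating.
Others bid (4, 4): truth gives -3; bid 4 gives -1 > -3. Violating.
Others bid (3, 3): truth gives 0; no alternative beats it.
Others bid (3, 9): truth gives -3; no alternative beats it.
(Checking all 16 profiles: 3 have a profitable deviation, 13 do not.)

3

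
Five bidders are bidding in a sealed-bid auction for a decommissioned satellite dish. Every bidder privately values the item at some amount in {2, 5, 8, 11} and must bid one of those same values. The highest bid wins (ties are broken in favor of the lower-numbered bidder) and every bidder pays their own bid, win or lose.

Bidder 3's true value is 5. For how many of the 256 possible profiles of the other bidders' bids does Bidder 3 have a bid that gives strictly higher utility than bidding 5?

Others bid (2, 2, 2, 8): truth gives -5; bid 2 gives -2 > -5. Violating.
Others bid (2, 2, 2, 11): truth gives -5; bid 2 gives -2 > -5. Violating.
Others bid (2, 2, 5, 8): truth gives -5; bid 2 gives -2 > -5. Violating.
Others bid (2, 2, 5, 11): truth gives -5; bid 2 gives -2 > -5. Violating.
Others bid (2, 2, 2, 2): truth gives 0; no alternative beats it.
Others bid (2, 2, 2, 5): truth gives 0; no alternative beats it.
(Checking all 256 profiles: 252 have a profitable deviation, 4 do not.)

252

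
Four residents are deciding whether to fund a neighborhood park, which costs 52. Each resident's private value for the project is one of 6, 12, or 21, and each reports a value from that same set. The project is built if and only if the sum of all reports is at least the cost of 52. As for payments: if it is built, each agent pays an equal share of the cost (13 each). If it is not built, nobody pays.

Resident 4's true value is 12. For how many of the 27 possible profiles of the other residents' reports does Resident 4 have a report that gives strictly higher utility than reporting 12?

Others report (12, 12, 21): truth gives -1; report 6 gives 0 > -1. Violating.
Others report (12, 21, 12): truth gives -1; report 6 gives 0 > -1. Violating.
Others report (21, 12, 12): truth gives -1; report 6 gives 0 > -1. Violating.
Others report (6, 6, 6): truth gives 0; no alternative beats it.
Others report (6, 6, 12): truth gives 0; no alternative beats it.
(Checking all 27 profiles: 3 have a profitable deviation, 24 do not.)

3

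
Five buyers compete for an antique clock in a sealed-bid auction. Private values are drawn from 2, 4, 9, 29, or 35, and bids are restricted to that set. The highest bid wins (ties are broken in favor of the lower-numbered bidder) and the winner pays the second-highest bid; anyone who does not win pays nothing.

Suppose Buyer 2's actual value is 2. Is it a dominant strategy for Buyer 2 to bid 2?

Check each profile of the others' bids and compare truth against every alternative bid.
Others bid (2, 2, 2, 4): truth gives 0, best alternative gives -2.
Others bid (2, 2, 4, 2): truth gives 0, best alternative gives -2.
Others bid (2, 2, 4, 4): truth gives 0, best alternative gives -2.
Others bid (2, 4, 2, 2): truth gives 0, best alternative gives -2.
Others bid (2, 4, 2, 4): truth gives 0, best alternative gives -2.
Others bid (2, 4, 4, 2): truth gives 0, best alternative gives -2.
(Remaining 619 profiles checked similarly; truth is weakly best in each.)
In every case the truthful bid is at least as good as any alternative, so it is a dominant strategy.

Yes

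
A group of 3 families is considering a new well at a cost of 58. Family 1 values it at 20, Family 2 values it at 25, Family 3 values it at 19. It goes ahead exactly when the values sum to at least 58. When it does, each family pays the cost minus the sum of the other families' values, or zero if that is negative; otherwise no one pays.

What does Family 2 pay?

19

Total value 64 ≥ cost 58, so the project is built.
The other families' values sum to 39.
Cost minus that sum is 58 - 39 = 19.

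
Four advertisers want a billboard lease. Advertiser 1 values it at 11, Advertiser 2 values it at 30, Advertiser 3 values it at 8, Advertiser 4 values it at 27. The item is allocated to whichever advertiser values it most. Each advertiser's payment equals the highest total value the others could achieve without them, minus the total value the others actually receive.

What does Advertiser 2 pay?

27

Advertiser 2 has the highest value and receives the item.
Without Advertiser 2, the item would go to the next-highest value, 27, so the others could achieve 27.
With Advertiser 2 present and winning, the others receive nothing, so their total is 0.
Payment = 27 - 0 = 27.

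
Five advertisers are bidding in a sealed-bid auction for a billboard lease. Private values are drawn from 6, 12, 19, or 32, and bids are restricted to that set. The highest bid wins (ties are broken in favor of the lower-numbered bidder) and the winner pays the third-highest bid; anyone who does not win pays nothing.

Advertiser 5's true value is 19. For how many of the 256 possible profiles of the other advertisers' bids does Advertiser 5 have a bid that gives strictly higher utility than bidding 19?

32

Others bid (6, 6, 6, 19): truth gives 0; bid 32 gives 13 > 0. Violating.
Others bid (6, 6, 12, 19): truth gives 0; bid 32 gives 7 > 0. Violating.
Others bid (6, 6, 19, 6): truth gives 0; bid 32 gives 13 > 0. Violating.
Others bid (6, 6, 19, 12): truth gives 0; bid 32 gives 7 > 0. Violating.
Others bid (6, 6, 6, 6): truth gives 13; no alternative beats it.
Others bid (6, 6, 6, 12): truth gives 13; no alternative beats it.
(Checking all 256 profiles: 32 have a profitable deviation, 224 do not.)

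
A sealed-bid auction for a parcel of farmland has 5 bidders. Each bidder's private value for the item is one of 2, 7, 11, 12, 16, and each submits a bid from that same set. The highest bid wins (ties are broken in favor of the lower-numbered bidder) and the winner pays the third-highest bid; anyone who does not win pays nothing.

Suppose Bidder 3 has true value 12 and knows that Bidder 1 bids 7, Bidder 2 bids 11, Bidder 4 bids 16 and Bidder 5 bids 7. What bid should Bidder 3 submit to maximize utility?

16

Bid 2: loses, pays 0, utility 0.
Bid 7: loses, pays 0, utility 0.
Bid 11: loses, pays 0, utility 0.
Bid 12: loses, pays 0, utility 0.
Bid 16: wins, pays 11, utility 12 - 11 = 1.
The best choice is 16 with utility 1.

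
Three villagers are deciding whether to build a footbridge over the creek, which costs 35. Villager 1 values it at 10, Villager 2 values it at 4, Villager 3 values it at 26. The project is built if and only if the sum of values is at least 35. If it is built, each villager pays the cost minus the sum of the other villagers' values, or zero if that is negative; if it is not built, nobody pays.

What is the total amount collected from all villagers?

26

Total value 40 ≥ cost 35, so it is built.
Villager 1: others sum to 30; max(0, 35 - 30) = 5.
Villager 2: others sum to 36; max(0, 35 - 36) = 0.
Villager 3: others sum to 14; max(0, 35 - 14) = 21.
Total collected = 5 + 0 + 21 = 26.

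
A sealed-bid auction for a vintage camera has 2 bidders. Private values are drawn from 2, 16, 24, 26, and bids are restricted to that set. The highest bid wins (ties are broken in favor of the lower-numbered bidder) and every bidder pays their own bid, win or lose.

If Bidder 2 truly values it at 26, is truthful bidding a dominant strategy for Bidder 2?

Consider the case where Bidder 1 bids 2.
Truthful bid 26: wins, pays 26, utility 26 - 26 = 0.
Bid 16 instead: wins, pays 16, utility 26 - 16 = 10.
Since 10 > 0, bidding 16 is strictly better here, so truthful bidding is not dominant.

No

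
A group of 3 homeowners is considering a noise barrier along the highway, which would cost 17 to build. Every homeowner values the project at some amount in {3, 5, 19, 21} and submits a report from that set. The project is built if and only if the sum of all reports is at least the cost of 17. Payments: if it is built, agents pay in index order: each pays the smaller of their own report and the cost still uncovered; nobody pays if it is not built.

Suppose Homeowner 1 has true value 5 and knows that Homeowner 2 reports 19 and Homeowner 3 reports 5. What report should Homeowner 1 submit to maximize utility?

Report 3: project built, pays 3, utility 5 - 3 = 2.
Report 5: project built, pays 5, utility 5 - 5 = 0.
Report 19: project built, pays 17, utility 5 - 17 = -12.
Report 21: project built, pays 17, utility 5 - 17 = -12.
The best choice is 3 with utility 2.

3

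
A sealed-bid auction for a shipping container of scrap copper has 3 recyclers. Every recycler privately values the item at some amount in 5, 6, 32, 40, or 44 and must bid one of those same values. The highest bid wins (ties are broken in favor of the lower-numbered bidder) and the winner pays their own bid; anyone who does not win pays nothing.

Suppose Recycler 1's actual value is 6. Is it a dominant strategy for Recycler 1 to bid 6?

No

Consider the case where Recycler 2 bids 5 and Recycler 3 bids 5.
Truthful bid 6: wins, pays 6, utility 6 - 6 = 0.
Bid 5 instead: wins, pays 5, utility 6 - 5 = 1.
Since 1 > 0, bidding 5 is strictly better here, so truthful bidding is not dominant.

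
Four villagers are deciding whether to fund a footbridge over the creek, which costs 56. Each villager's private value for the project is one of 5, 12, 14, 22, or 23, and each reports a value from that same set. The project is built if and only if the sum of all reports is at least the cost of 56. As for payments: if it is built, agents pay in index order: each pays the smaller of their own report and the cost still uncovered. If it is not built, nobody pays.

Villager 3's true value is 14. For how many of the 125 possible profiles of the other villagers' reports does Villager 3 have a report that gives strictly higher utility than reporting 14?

65

Others report (5, 22, 22): truth gives 0; report 12 gives 2 > 0. Violating.
Others report (5, 22, 23): truth gives 0; report 12 gives 2 > 0. Violating.
Others report (5, 23, 22): truth gives 0; report 12 gives 2 > 0. Violating.
Others report (5, 23, 23): truth gives 0; report 5 gives 9 > 0. Violating.
Others report (5, 5, 5): truth gives 0; no alternative beats it.
Others report (5, 5, 12): truth gives 0; no alternative beats it.
(Checking all 125 profiles: 65 have a profitable deviation, 60 do not.)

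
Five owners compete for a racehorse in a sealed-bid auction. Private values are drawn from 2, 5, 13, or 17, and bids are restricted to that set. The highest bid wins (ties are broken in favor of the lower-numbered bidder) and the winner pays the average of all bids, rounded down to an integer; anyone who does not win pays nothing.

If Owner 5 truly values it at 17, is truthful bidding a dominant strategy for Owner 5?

Consider the case where Owner 1 bids 2, Owner 2 bids 2, Owner 3 bids 2 and Owner 4 bids 2.
Truthful bid 17: wins, pays 5, utility 17 - 5 = 12.
Bid 5 instead: wins, pays 2, utility 17 - 2 = 15.
Since 15 > 12, bidding 5 is strictly better here, so truthful bidding is not dominant.

No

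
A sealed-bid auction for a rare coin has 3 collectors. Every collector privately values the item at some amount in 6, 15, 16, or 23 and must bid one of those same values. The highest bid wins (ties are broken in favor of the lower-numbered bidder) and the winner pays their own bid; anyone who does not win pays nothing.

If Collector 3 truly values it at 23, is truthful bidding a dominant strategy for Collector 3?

No

Consider the case where Collector 1 bids 6 and Collector 2 bids 6.
Truthful bid 23: wins, pays 23, utility 23 - 23 = 0.
Bid 15 instead: wins, pays 15, utility 23 - 15 = 8.
Since 8 > 0, bidding 15 is strictly better here, so truthful bidding is not dominant.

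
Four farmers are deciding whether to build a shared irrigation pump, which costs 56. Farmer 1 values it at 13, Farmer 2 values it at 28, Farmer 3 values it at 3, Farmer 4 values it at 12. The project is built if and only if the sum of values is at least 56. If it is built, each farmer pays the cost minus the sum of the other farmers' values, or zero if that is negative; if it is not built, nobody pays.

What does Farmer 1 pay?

13

Total value 56 ≥ cost 56, so the project is built.
The other farmers' values sum to 43.
Cost minus that sum is 56 - 43 = 13.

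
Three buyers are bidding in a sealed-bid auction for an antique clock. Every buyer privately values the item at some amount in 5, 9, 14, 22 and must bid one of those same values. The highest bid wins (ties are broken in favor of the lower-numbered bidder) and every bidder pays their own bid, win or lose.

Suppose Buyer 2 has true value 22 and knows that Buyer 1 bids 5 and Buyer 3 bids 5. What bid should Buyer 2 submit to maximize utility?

9

Bid 5: loses but pays 5, utility -5.
Bid 9: wins, pays 9, utility 22 - 9 = 13.
Bid 14: wins, pays 14, utility 22 - 14 = 8.
Bid 22: wins, pays 22, utility 22 - 22 = 0.
The best choice is 9 with utility 13.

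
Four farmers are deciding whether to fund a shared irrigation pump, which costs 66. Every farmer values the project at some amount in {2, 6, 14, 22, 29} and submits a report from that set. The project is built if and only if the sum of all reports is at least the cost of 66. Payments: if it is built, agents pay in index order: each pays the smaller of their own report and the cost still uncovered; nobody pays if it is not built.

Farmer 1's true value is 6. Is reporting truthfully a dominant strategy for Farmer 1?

No

Consider the case where Farmer 2 reports 6, Farmer 3 reports 29 and Farmer 4 reports 29.
Truthful report 6: project built, pays 6, utility 6 - 6 = 0.
Report 2 instead: project built, pays 2, utility 6 - 2 = 4.
Since 4 > 0, reporting 2 is strictly better here, so truthful reporting is not dominant.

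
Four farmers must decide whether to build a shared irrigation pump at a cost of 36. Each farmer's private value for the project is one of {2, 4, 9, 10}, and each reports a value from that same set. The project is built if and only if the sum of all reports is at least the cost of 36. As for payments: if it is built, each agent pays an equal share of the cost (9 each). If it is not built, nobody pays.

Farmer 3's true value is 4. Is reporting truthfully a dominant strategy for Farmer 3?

Check each profile of the others' reports and compare truth against every alternative report.
Others report (2, 2, 2): truth gives 0, best alternative gives 0.
Others report (2, 2, 4): truth gives 0, best alternative gives 0.
Others report (2, 2, 9): truth gives 0, best alternative gives 0.
Others report (2, 2, 10): truth gives 0, best alternative gives 0.
Others report (2, 4, 2): truth gives 0, best alternative gives 0.
Others report (2, 4, 4): truth gives 0, best alternative gives 0.
(Remaining 58 profiles checked similarly; truth is weakly best in each.)
In every case the truthful report is at least as good as any alternative, so it is a dominant strategy.

Yes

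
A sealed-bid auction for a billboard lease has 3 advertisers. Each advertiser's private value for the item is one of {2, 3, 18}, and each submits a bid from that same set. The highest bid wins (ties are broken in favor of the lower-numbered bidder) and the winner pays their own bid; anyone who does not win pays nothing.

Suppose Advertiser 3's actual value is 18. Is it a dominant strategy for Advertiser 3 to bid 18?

Consider the case where Advertiser 1 bids 2 and Advertiser 2 bids 2.
Truthful bid 18: wins, pays 18, utility 18 - 18 = 0.
Bid 3 instead: wins, pays 3, utility 18 - 3 = 15.
Since 15 > 0, bidding 3 is strictly better here, so truthful bidding is not dominant.

No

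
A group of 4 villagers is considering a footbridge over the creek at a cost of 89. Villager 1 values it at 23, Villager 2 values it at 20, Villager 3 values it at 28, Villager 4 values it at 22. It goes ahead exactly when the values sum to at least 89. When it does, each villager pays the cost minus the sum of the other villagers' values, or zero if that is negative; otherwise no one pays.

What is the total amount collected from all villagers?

Total value 93 ≥ cost 89, so it is built.
Villager 1: others sum to 70; max(0, 89 - 70) = 19.
Villager 2: others sum to 73; max(0, 89 - 73) = 16.
Villager 3: others sum to 65; max(0, 89 - 65) = 24.
Villager 4: others sum to 71; max(0, 89 - 71) = 18.
Total collected = 19 + 16 + 24 + 18 = 77.

77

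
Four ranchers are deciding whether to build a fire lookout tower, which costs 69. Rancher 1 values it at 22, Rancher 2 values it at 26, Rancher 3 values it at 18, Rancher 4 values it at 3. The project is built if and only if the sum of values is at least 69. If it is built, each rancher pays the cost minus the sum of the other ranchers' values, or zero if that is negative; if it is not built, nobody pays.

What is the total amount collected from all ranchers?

69

Total value 69 ≥ cost 69, so it is built.
Rancher 1: others sum to 47; max(0, 69 - 47) = 22.
Rancher 2: others sum to 43; max(0, 69 - 43) = 26.
Rancher 3: others sum to 51; max(0, 69 - 51) = 18.
Rancher 4: others sum to 66; max(0, 69 - 66) = 3.
Total collected = 22 + 26 + 18 + 3 = 69.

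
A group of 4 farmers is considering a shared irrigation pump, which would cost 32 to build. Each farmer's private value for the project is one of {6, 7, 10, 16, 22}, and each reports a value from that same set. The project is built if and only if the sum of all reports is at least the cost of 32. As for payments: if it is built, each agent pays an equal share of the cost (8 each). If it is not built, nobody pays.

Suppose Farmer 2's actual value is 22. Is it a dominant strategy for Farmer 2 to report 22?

Check each profile of the others' reports and compare truth against every alternative report.
Others report (6, 6, 6): truth gives 14, best alternative gives 14.
Others report (6, 6, 7): truth gives 14, best alternative gives 14.
Others report (6, 6, 10): truth gives 14, best alternative gives 14.
Others report (6, 6, 16): truth gives 14, best alternative gives 14.
Others report (6, 6, 22): truth gives 14, best alternative gives 14.
Others report (6, 7, 6): truth gives 14, best alternative gives 14.
(Remaining 119 profiles checked similarly; truth is weakly best in each.)
In every case the truthful report is at least as good as any alternative, so it is a dominant strategy.

Yes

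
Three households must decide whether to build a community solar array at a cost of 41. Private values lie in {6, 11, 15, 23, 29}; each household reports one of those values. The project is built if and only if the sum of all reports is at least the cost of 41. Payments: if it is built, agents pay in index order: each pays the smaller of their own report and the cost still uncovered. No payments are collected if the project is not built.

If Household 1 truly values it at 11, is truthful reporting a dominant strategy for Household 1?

Consider the case where Household 2 reports 6 and Household 3 reports 29.
Truthful report 11: project built, pays 11, utility 11 - 11 = 0.
Report 6 instead: project built, pays 6, utility 11 - 6 = 5.
Since 5 > 0, reporting 6 is strictly better here, so truthful reporting is not dominant.

No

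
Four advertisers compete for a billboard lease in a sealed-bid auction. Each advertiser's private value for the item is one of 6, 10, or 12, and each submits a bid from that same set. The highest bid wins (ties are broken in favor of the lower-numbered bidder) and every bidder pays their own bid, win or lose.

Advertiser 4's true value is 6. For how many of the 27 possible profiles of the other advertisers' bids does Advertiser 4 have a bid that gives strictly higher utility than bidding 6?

1

Others bid (6, 6, 6): truth gives -6; bid 10 gives -4 > -6. Violating.
Others bid (6, 6, 10): truth gives -6; no alternative beats it.
Others bid (6, 6, 12): truth gives -6; no alternative beats it.
(Checking all 27 profiles: 1 has a profitable deviation, 26 do not.)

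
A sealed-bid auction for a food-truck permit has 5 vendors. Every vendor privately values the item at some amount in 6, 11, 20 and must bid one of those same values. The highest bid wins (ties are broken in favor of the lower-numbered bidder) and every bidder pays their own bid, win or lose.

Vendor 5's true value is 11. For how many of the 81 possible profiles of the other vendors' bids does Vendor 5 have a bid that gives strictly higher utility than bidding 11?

Others bid (6, 6, 6, 11): truth gives -11; bid 6 gives -6 > -11. Violating.
Others bid (6, 6, 6, 20): truth gives -11; bid 6 gives -6 > -11. Violating.
Others bid (6, 6, 11, 6): truth gives -11; bid 6 gives -6 > -11. Violating.
Others bid (6, 6, 11, 11): truth gives -11; bid 6 gives -6 > -11. Violating.
Others bid (6, 6, 6, 6): truth gives 0; no alternative beats it.
(Checking all 81 profiles: 80 have a profitable deviation, 1 does not.)

80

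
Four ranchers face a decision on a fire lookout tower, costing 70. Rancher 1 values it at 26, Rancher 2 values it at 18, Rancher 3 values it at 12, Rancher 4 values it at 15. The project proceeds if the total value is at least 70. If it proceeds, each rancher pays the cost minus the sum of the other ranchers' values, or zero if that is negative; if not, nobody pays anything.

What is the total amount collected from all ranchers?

Total value 71 ≥ cost 70, so it is built.
Rancher 1: others sum to 45; max(0, 70 - 45) = 25.
Rancher 2: others sum to 53; max(0, 70 - 53) = 17.
Rancher 3: others sum to 59; max(0, 70 - 59) = 11.
Rancher 4: others sum to 56; max(0, 70 - 56) = 14.
Total collected = 25 + 17 + 11 + 14 = 67.

67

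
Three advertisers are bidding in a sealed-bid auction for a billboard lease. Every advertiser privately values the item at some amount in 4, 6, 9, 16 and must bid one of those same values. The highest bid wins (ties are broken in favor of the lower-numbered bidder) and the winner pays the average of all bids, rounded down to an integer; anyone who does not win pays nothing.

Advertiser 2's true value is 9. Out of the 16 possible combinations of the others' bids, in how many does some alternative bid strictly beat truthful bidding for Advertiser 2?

2

Others bid (4, 4): truth gives 4; bid 6 gives 5 > 4. Violating.
Others bid (4, 6): truth gives 3; bid 6 gives 4 > 3. Violating.
Others bid (4, 9): truth gives 2; no alternative beats it.
Others bid (4, 16): truth gives 0; no alternative beats it.
(Checking all 16 profiles: 2 have a profitable deviation, 14 do not.)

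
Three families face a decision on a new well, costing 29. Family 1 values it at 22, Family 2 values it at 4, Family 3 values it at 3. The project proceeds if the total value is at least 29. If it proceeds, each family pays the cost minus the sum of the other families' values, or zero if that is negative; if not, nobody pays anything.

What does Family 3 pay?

Total value 29 ≥ cost 29, so the project is built.
The other families' values sum to 26.
Cost minus that sum is 29 - 26 = 3.

3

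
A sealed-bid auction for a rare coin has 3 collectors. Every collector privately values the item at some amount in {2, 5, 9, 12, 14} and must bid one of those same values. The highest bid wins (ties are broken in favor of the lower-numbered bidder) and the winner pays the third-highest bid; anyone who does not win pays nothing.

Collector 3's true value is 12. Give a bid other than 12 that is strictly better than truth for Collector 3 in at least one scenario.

Suppose Collector 1 bids 2 and Collector 2 bids 12.
Bid 12: loses, pays 0, utility 0.
Bid 14: wins, pays 2, utility 12 - 2 = 10.
So bidding 14 beats truth here (10 > 0).

14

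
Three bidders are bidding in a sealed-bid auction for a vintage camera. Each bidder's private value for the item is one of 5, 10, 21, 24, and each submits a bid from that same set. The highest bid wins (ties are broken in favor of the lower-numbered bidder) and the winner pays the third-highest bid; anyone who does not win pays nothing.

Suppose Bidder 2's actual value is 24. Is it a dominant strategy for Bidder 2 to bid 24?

Yes

Check each profile of the others' bids and compare truth against every alternative bid.
Others bid (5, 24): truth gives 19, best alternative gives 0.
Others bid (21, 5): truth gives 19, best alternative gives 0.
Others bid (10, 24): truth gives 14, best alternative gives 0.
Others bid (21, 10): truth gives 14, best alternative gives 0.
Others bid (21, 21): truth gives 3, best alternative gives 0.
Others bid (21, 24): truth gives 3, best alternative gives 0.
(Remaining 10 profiles checked similarly; truth is weakly best in each.)
In every case the truthful bid is at least as good as any alternative, so it is a dominant strategy.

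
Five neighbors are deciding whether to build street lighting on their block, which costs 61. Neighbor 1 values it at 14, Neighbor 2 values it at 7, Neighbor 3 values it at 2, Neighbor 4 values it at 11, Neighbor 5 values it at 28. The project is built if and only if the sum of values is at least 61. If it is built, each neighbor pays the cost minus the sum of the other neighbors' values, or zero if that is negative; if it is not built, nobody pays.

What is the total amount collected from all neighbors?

Total value 62 ≥ cost 61, so it is built.
Neighbor 1: others sum to 48; max(0, 61 - 48) = 13.
Neighbor 2: others sum to 55; max(0, 61 - 55) = 6.
Neighbor 3: others sum to 60; max(0, 61 - 60) = 1.
Neighbor 4: others sum to 51; max(0, 61 - 51) = 10.
Neighbor 5: others sum to 34; max(0, 61 - 34) = 27.
Total collected = 13 + 6 + 1 + 10 + 27 = 57.

57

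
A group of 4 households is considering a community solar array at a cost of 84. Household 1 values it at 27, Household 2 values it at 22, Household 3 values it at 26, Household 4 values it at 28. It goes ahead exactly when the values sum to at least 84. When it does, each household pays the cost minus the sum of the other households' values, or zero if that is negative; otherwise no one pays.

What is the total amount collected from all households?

27

Total value 103 ≥ cost 84, so it is built.
Household 1: others sum to 76; max(0, 84 - 76) = 8.
Household 2: others sum to 81; max(0, 84 - 81) = 3.
Household 3: others sum to 77; max(0, 84 - 77) = 7.
Household 4: others sum to 75; max(0, 84 - 75) = 9.
Total collected = 8 + 3 + 7 + 9 = 27.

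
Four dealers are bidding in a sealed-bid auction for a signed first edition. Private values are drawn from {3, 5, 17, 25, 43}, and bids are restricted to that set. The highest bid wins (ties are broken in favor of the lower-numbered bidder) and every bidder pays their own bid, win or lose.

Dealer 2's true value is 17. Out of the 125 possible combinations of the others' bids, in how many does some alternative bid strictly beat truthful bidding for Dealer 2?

Others bid (3, 3, 3): truth gives 0; bid 5 gives 12 > 0. Violating.
Others bid (3, 3, 5): truth gives 0; bid 5 gives 12 > 0. Violating.
Others bid (3, 3, 25): truth gives -17; bid 3 gives -3 > -17. Violating.
Others bid (3, 3, 43): truth gives -17; bid 3 gives -3 > -17. Violating.
Others bid (3, 3, 17): truth gives 0; no alternative beats it.
Others bid (3, 5, 17): truth gives 0; no alternative beats it.
(Checking all 125 profiles: 111 have a profitable deviation, 14 do not.)

111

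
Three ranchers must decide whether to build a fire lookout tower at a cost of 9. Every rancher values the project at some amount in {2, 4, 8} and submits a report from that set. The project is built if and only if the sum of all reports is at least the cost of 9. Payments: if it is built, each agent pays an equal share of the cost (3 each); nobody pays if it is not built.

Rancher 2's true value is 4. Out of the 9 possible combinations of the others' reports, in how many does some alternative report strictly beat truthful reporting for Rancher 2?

1

Others report (2, 2): truth gives 0; report 8 gives 1 > 0. Violating.
Others report (2, 4): truth gives 1; no alternative beats it.
Others report (2, 8): truth gives 1; no alternative beats it.
(Checking all 9 profiles: 1 has a profitable deviation, 8 do not.)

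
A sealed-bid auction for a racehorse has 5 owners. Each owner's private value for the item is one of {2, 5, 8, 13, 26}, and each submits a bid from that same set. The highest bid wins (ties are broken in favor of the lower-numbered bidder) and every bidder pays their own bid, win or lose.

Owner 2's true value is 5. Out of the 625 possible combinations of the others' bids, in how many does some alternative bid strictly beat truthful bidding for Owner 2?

Others bid (2, 2, 2, 8): truth gives -5; bid 2 gives -2 > -5. Violating.
Others bid (2, 2, 2, 13): truth gives -5; bid 2 gives -2 > -5. Violating.
Others bid (2, 2, 2, 26): truth gives -5; bid 2 gives -2 > -5. Violating.
Others bid (2, 2, 5, 8): truth gives -5; bid 2 gives -2 > -5. Violating.
Others bid (2, 2, 2, 2): truth gives 0; no alternative beats it.
Others bid (2, 2, 2, 5): truth gives 0; no alternative beats it.
(Checking all 625 profiles: 617 have a profitable deviation, 8 do not.)

617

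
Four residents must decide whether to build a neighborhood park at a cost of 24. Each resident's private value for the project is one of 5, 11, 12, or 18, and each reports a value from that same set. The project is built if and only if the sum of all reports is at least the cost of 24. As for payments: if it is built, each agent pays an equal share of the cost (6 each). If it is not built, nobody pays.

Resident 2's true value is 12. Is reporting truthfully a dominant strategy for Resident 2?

Check each profile of the others' reports and compare truth against every alternative report.
Others report (5, 5, 5): truth gives 6, best alternative gives 6.
Others report (5, 5, 11): truth gives 6, best alternative gives 6.
Others report (5, 5, 12): truth gives 6, best alternative gives 6.
Others report (5, 5, 18): truth gives 6, best alternative gives 6.
Others report (5, 11, 5): truth gives 6, best alternative gives 6.
Others report (5, 11, 11): truth gives 6, best alternative gives 6.
(Remaining 58 profiles checked similarly; truth is weakly best in each.)
In every case the truthful report is at least as good as any alternative, so it is a dominant strategy.

Yes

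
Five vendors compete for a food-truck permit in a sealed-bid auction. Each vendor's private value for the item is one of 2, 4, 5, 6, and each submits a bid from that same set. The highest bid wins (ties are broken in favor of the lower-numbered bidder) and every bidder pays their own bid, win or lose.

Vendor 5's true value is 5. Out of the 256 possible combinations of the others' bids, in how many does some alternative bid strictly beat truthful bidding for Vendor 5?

Others bid (2, 2, 2, 2): truth gives 0; bid 4 gives 1 > 0. Violating.
Others bid (2, 2, 2, 5): truth gives -5; bid 6 gives -1 > -5. Violating.
Others bid (2, 2, 2, 6): truth gives -5; bid 2 gives -2 > -5. Violating.
Others bid (2, 2, 4, 5): truth gives -5; bid 6 gives -1 > -5. Violating.
Others bid (2, 2, 2, 4): truth gives 0; no alternative beats it.
Others bid (2, 2, 4, 2): truth gives 0; no alternative beats it.
(Checking all 256 profiles: 241 have a profitable deviation, 15 do not.)

241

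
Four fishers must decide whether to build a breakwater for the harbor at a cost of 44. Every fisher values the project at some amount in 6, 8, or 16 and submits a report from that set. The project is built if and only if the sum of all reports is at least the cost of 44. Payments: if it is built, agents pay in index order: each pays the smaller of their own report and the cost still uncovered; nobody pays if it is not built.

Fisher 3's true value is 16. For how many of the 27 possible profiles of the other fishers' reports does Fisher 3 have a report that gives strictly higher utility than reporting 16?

7

Others report (6, 16, 16): truth gives 0; report 6 gives 10 > 0. Violating.
Others report (8, 16, 16): truth gives 0; report 6 gives 10 > 0. Violating.
Others report (16, 6, 16): truth gives 0; report 6 gives 10 > 0. Violating.
Others report (16, 8, 16): truth gives 0; report 6 gives 10 > 0. Violating.
Others report (6, 6, 6): truth gives 0; no alternative beats it.
Others report (6, 6, 8): truth gives 0; no alternative beats it.
(Checking all 27 profiles: 7 have a profitable deviation, 20 do not.)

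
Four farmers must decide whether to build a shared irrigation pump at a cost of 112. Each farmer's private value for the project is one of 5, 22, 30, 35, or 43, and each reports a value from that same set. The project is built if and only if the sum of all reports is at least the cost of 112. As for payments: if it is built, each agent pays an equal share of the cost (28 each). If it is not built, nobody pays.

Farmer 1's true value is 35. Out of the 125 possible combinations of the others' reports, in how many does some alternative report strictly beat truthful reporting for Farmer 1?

18

Others report (5, 22, 43): truth gives 0; report 43 gives 7 > 0. Violating.
Others report (5, 30, 35): truth gives 0; report 43 gives 7 > 0. Violating.
Others report (5, 35, 30): truth gives 0; report 43 gives 7 > 0. Violating.
Others report (5, 35, 35): truth gives 0; report 43 gives 7 > 0. Violating.
Others report (5, 5, 5): truth gives 0; no alternative beats it.
Others report (5, 5, 22): truth gives 0; no alternative beats it.
(Checking all 125 profiles: 18 have a profitable deviation, 107 do not.)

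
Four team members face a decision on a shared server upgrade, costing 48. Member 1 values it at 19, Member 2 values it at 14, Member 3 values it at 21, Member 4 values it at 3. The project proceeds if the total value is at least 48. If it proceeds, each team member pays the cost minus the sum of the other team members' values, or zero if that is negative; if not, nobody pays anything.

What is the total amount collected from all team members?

Total value 57 ≥ cost 48, so it is built.
Member 1: others sum to 38; max(0, 48 - 38) = 10.
Member 2: others sum to 43; max(0, 48 - 43) = 5.
Member 3: others sum to 36; max(0, 48 - 36) = 12.
Member 4: others sum to 54; max(0, 48 - 54) = 0.
Total collected = 10 + 5 + 12 + 0 = 27.

27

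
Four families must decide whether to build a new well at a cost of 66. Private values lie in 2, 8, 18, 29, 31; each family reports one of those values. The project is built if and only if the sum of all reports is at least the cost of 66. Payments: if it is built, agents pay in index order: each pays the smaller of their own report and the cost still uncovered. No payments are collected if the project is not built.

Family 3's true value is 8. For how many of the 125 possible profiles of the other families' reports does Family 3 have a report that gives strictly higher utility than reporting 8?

Others report (2, 31, 31): truth gives 0; report 2 gives 6 > 0. Violating.
Others report (8, 29, 29): truth gives 0; report 2 gives 6 > 0. Violating.
Others report (8, 29, 31): truth gives 0; report 2 gives 6 > 0. Violating.
Others report (8, 31, 29): truth gives 0; report 2 gives 6 > 0. Violating.
Others report (2, 2, 2): truth gives 0; no alternative beats it.
Others report (2, 2, 8): truth gives 0; no alternative beats it.
(Checking all 125 profiles: 41 have a profitable deviation, 84 do not.)

41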